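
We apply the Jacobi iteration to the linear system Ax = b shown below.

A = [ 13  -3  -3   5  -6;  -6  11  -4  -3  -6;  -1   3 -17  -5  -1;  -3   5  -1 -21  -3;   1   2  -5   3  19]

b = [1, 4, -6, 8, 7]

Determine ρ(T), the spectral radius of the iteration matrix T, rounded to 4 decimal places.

0.6066

Write A = D+L+U with D = diag(13, 11, -17, -21, 19).
Jacobi: T = -D⁻¹(L+U), T[0,3] = -(5)/(13) = -0.3846; T[0,0] = 0.
  T[0,:] = [+0.0000  +0.2308  +0.2308  -0.3846  +0.4615]
  T[1,:] = [+0.5455  +0.0000  +0.3636  +0.2727  +0.5455]
  T[2,:] = [-0.0588  +0.1765  +0.0000  -0.2941  -0.0588]
  T[3,:] = [-0.1429  +0.2381  -0.0476  +0.0000  -0.1429]
  T[4,:] = [-0.0526  -0.1053  +0.2632  -0.1579  +0.0000]
|roots of det(T-λI)|: 0.6066, 0.4373, 0.4373, 0.2210, 0.2210.
ρ(T) = max|λ| = 0.6066; 0.6066 < 1 ⇒ converges.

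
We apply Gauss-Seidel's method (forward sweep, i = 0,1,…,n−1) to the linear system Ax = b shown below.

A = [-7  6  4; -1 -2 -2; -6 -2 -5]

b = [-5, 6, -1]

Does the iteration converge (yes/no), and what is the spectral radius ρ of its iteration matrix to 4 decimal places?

no, ρ = 1.3576

Let D = diag(-7, -2, -5); L, U the strict triangles.
T_GS = -(D+L)⁻¹U: row 0 first, T[0,2] = -(4)/(-7) = +0.5714; later rows by forward substitution.
  T[0,:] = [+0.0000, +0.8571, +0.5714]
  T[1,:] = [+0.0000, -0.4286, -1.2857]
  T[2,:] = [+0.0000, -0.8571, -0.1714]
moduli |λ_i(T)| = 1.3576, 0.7576, 0.0000.
ρ = 1.3576; 1.3576 > 1 ⇒ diverges.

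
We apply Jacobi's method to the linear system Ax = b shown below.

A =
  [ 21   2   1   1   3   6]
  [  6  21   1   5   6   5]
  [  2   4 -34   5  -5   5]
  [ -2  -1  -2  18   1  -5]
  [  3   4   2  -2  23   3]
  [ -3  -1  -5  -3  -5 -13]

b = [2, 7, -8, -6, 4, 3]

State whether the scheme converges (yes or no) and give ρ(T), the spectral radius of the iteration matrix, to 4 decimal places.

yes, ρ = 0.5033

Diagonal D = diag(21, 21, -34, 18, 23, -13); L, U strict lower/upper.
Jacobi: T = -D⁻¹(L+U), T[1,3] = -(5)/(21) = -0.2381; T[1,1] = 0.
  T[0,:] = [+0.0000 -0.0952 -0.0476 -0.0476 -0.1429 -0.2857]
  T[1,:] = [-0.2857 +0.0000 -0.0476 -0.2381 -0.2857 -0.2381]
  T[2,:] = [+0.0588 +0.1176 +0.0000 +0.1471 -0.1471 +0.1471]
  T[3,:] = [+0.1111 +0.0556 +0.1111 +0.0000 -0.0556 +0.2778]
  T[4,:] = [-0.1304 -0.1739 -0.0870 +0.0870 +0.0000 -0.1304]
  T[5,:] = [-0.2308 -0.0769 -0.3846 -0.2308 -0.3846 +0.0000]
|eigenvalues of T|: 0.5033, 0.3255, 0.3255, 0.2213, 0.2213, 0.1646.
spectral radius ρ = 0.5033; 0.5033 < 1 ⇒ converges.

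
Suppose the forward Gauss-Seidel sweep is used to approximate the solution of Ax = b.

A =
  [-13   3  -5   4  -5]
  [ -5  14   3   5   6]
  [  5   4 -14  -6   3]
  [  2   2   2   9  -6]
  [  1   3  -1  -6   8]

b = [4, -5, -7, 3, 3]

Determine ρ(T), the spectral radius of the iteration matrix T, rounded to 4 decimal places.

Split A = D + L + U, D = diag(-13, 14, -14, 9, 8).
T_GS = -(D+L)⁻¹U: row 0 first, T[0,1] = -(3)/(-13) = +0.2308; later rows by forward substitution.
  T[0,:] = [+0.0000 +0.2308 -0.3846 +0.3077 -0.3846]
  T[1,:] = [+0.0000 +0.0824 -0.3516 -0.2473 -0.5659]
  T[2,:] = [+0.0000 +0.1060 -0.2378 -0.3893 -0.0848]
  T[3,:] = [+0.0000 -0.0931 +0.2165 +0.0731 +0.8967]
  T[4,:] = [+0.0000 -0.1164 +0.3126 +0.0604 +0.9223]
moduli |λ_i(T)| = 0.9218, 0.1711, 0.1595, 0.0702, 0.0000.
ρ(T) = max|λ| = 0.9218; 0.9218 < 1, so it converges for any x₀.

0.9218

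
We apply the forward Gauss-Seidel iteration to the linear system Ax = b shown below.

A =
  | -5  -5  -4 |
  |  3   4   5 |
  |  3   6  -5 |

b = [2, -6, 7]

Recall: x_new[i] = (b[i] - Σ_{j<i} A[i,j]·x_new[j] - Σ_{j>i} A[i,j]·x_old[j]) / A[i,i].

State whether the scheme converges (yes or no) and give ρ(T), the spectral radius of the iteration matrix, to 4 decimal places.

no, ρ = 1.1578

Split A = D + L + U, D = diag(-5, 4, -5).
T_GS = -(D+L)⁻¹U: row 0 first, T[0,1] = -(-5)/(-5) = -1.0000; later rows by forward substitution.
  T[0,:] = [+0.0000  -1.0000  -0.8000]
  T[1,:] = [+0.0000  +0.7500  -0.6500]
  T[2,:] = [+0.0000  +0.3000  -1.2600]
|roots of det(T-λI)|: 1.1578, 0.6478, 0.0000.
spectral radius ρ = 1.1578; 1.1578 > 1 ⇒ diverges.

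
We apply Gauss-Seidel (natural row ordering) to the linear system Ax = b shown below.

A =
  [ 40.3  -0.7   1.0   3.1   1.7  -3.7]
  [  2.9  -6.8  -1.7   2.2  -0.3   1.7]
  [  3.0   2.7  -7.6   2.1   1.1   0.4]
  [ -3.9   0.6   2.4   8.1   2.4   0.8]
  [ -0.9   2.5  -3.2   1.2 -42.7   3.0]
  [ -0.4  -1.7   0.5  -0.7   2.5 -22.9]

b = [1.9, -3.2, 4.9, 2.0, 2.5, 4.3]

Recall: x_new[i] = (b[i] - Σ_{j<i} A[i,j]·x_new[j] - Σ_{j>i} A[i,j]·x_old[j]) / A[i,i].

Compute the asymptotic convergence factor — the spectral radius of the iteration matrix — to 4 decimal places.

A = D + L + U where D = diag(40.3, -6.8, -7.6, 8.1, -42.7, -22.9).
Gauss-Seidel: T = -(D+L)⁻¹U, row 0 first, T[0,2] = -(1)/(40.3) = -0.0248; later rows by forward substitution.
  T[0,:] = [+0.0000 +0.0174 -0.0248 -0.0769 -0.0422 +0.0918]
  T[1,:] = [+0.0000 +0.0074 -0.2606 +0.2907 -0.0621 +0.2892]
  T[2,:] = [+0.0000 +0.0095 -0.1024 +0.3492 +0.1060 +0.1916]
  T[3,:] = [+0.0000 +0.0050 +0.0377 -0.1620 -0.3434 -0.1327]
  T[4,:] = [+0.0000 -0.0005 -0.0060 -0.0121 -0.0203 +0.0672]
  T[5,:] = [+0.0000 -0.0009 +0.0157 -0.0090 +0.0159 -0.0075]
|roots of det(T-λI)|: 0.2620, 0.1018, 0.0605, 0.0605, 0.0045, 0.0000.
ρ(T) = max|λ| = 0.2620; 0.2620 < 1: convergent.

0.2620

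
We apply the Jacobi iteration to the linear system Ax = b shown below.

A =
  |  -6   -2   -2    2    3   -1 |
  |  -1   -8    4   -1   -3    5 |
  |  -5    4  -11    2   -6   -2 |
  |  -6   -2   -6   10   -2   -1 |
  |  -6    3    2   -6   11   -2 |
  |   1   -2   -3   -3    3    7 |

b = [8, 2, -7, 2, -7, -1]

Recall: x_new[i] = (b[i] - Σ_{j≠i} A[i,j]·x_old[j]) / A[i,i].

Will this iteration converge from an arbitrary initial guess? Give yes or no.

Diagonal D = diag(-6, -8, -11, 10, 11, 7); L, U strict lower/upper.
Jacobi T = -D⁻¹(L+U): T[0,5] = -(-1)/(-6) = -0.1667; T[0,0] = 0.
  T[0,:] = [+0.0000  -0.3333  -0.3333  +0.3333  +0.5000  -0.1667]
  T[1,:] = [-0.1250  +0.0000  +0.5000  -0.1250  -0.3750  +0.6250]
  T[2,:] = [-0.4545  +0.3636  +0.0000  +0.1818  -0.5455  -0.1818]
  T[3,:] = [+0.6000  +0.2000  +0.6000  +0.0000  +0.2000  +0.1000]
  T[4,:] = [+0.5455  -0.2727  -0.1818  +0.5455  +0.0000  +0.1818]
  T[5,:] = [-0.1429  +0.2857  +0.4286  +0.4286  -0.4286  +0.0000]
|λ(T)| sorted: 1.1826, 0.8190, 0.5444, 0.4365, 0.2397, 0.2397.
spectral radius ρ = 1.1826; 1.1826 > 1, so it fails to converge.

no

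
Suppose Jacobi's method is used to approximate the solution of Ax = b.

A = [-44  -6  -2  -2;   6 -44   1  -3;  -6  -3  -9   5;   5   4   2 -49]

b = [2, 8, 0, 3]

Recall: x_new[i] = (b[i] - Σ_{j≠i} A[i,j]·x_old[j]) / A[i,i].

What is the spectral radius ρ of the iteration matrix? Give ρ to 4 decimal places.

Diagonal D = diag(-44, -44, -9, -49); L, U strict lower/upper.
Jacobi: T = -D⁻¹(L+U), T[3,1] = -(4)/(-49) = +0.0816; T[3,3] = 0.
  T[0,:] = [+0.0000, -0.1364, -0.0455, -0.0455]
  T[1,:] = [+0.1364, +0.0000, +0.0227, -0.0682]
  T[2,:] = [-0.6667, -0.3333, +0.0000, +0.5556]
  T[3,:] = [+0.1020, +0.0816, +0.0408, +0.0000]
|roots of det(T-λI)|: 0.1992, 0.1668, 0.1668, 0.0216.
spectral radius ρ = 0.1992; 0.1992 < 1, so it converges for any x₀.

0.1992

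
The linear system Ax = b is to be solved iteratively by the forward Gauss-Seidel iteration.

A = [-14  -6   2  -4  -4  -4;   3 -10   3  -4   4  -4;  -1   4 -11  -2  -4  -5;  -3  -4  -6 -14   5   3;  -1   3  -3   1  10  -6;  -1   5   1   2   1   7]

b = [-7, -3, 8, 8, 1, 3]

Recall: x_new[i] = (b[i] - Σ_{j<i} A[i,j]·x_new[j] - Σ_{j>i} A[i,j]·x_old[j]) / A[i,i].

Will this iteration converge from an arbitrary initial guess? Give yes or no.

A = D + L + U where D = diag(-14, -10, -11, -14, 10, 7).
GS T = -(D+L)⁻¹U: row 0 first, T[0,2] = -(2)/(-14) = +0.1429; later rows by forward substitution.
  T[0,:] = [+0.0000  -0.4286  +0.1429  -0.2857  -0.2857  -0.2857]
  T[1,:] = [+0.0000  -0.1286  +0.3429  -0.4857  +0.3143  -0.4857]
  T[2,:] = [+0.0000  -0.0078  +0.1117  -0.3325  -0.2234  -0.6052]
  T[3,:] = [+0.0000  +0.1319  -0.1764  +0.3425  +0.4243  +0.6737]
  T[4,:] = [+0.0000  -0.0198  -0.0374  -0.0168  -0.2323  +0.4682]
  T[5,:] = [+0.0000  -0.0031  -0.1847  +0.2582  -0.3214  +0.1332]
|roots of det(T-λI)|: 0.8307, 0.4691, 0.4691, 0.1294, 0.0302, 0.0000.
spectral radius ρ = 0.8307; 0.8307 < 1, so it converges for any x₀.

yes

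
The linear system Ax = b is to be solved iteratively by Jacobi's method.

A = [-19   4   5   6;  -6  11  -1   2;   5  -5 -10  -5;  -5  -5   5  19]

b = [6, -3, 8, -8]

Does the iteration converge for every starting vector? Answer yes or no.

Let D = diag(-19, 11, -10, 19); L, U the strict triangles.
Jacobi T = -D⁻¹(L+U): T[0,2] = -(5)/(-19) = +0.2632; T[0,0] = 0.
  T[0,:] = [+0.0000, +0.2105, +0.2632, +0.3158]
  T[1,:] = [+0.5455, +0.0000, +0.0909, -0.1818]
  T[2,:] = [+0.5000, -0.5000, +0.0000, -0.5000]
  T[3,:] = [+0.2632, +0.2632, -0.2632, +0.0000]
|roots of det(T-λI)|: 0.7560, 0.3601, 0.3601, 0.1156.
ρ(T) = max|λ| = 0.7560; 0.7560 < 1, so it converges for any x₀.

yes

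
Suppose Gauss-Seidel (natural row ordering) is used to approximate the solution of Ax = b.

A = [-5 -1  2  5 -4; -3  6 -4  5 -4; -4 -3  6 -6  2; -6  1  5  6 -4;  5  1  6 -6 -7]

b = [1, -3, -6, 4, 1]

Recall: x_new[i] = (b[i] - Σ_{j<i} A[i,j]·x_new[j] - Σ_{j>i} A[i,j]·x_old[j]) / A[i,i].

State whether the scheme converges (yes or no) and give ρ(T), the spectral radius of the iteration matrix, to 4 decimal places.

Let D = diag(-5, 6, 6, 6, -7); L, U the strict triangles.
Gauss-Seidel: T = -(D+L)⁻¹U, row 0 first, T[0,4] = -(-4)/(-5) = -0.8000; later rows by forward substitution.
  T[0,:] = [+0.0000 -0.2000 +0.4000 +1.0000 -0.8000]
  T[1,:] = [+0.0000 -0.1000 +0.8667 -0.3333 +0.2667]
  T[2,:] = [+0.0000 -0.1833 +0.7000 +1.5000 -0.7333]
  T[3,:] = [+0.0000 -0.0306 -0.3278 -0.1944 +0.4333]
  T[4,:] = [+0.0000 -0.2881 +1.2905 +2.1190 -1.5333]
eigenvalue magnitudes: 1.2292, 0.4203, 0.4203, 0.2924, 0.0000.
ρ(T) = max|λ| = 1.2292; 1.2292 > 1, so it fails to converge.

no, ρ = 1.2292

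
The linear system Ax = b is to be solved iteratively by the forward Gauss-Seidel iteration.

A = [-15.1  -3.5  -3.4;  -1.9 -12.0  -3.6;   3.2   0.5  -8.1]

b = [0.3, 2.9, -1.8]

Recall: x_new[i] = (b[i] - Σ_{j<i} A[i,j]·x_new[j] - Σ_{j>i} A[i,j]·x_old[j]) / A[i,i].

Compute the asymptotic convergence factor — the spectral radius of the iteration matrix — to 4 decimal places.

Diagonal D = diag(-15.1, -12, -8.1); L, U strict lower/upper.
T_GS = -(D+L)⁻¹U: row 0 first, T[0,1] = -(-3.5)/(-15.1) = -0.2318; later rows by forward substitution.
  T[0,:] = [+0.0000, -0.2318, -0.2252]
  T[1,:] = [+0.0000, +0.0367, -0.2643]
  T[2,:] = [+0.0000, -0.0893, -0.1053]
eigenvalue magnitudes: 0.2035, 0.1350, 0.0000.
ρ(T) = max|λ| = 0.2035; 0.2035 < 1: convergent.

0.2035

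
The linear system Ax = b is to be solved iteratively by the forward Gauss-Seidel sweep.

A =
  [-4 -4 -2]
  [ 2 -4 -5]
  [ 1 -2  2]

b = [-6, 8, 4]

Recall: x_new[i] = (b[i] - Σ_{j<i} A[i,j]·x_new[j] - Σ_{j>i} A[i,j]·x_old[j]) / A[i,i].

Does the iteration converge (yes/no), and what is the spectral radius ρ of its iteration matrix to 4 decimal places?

no, ρ = 1.2500

Diagonal D = diag(-4, -4, 2); L, U strict lower/upper.
T_GS = -(D+L)⁻¹U: row 0 first, T[0,2] = -(-2)/(-4) = -0.5000; later rows by forward substitution.
  T[0,:] = [+0.0000  -1.0000  -0.5000]
  T[1,:] = [+0.0000  -0.5000  -1.5000]
  T[2,:] = [+0.0000  +0.0000  -1.2500]
|λ(T)| sorted: 1.2500, 0.5000, 0.0000.
ρ(T) = max|λ| = 1.2500; 1.2500 > 1: divergent.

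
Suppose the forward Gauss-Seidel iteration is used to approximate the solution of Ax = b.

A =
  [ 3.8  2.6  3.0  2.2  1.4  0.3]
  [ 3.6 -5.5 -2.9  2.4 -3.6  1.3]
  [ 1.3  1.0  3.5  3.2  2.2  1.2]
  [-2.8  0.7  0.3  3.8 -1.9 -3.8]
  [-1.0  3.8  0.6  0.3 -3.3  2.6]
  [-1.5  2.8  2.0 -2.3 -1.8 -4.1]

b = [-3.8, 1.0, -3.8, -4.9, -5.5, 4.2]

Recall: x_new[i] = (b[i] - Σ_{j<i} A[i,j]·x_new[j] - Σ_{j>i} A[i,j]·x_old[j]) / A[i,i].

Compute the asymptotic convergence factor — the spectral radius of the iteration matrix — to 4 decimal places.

Split A = D + L + U, D = diag(3.8, -5.5, 3.5, 3.8, -3.3, -4.1).
Gauss-Seidel: T = -(D+L)⁻¹U, row 0 first, T[0,4] = -(1.4)/(3.8) = -0.3684; later rows by forward substitution.
  T[0,:] = [+0.0000 -0.6842 -0.7895 -0.5789 -0.3684 -0.0789]
  T[1,:] = [+0.0000 -0.4478 -1.0440 +0.0574 -0.8957 +0.1847]
  T[2,:] = [+0.0000 +0.3821 +0.5915 -0.7157 -0.2358 -0.3663]
  T[3,:] = [+0.0000 -0.4518 -0.4361 -0.3807 +0.4121 +0.9367]
  T[4,:] = [+0.0000 -0.2800 -0.8951 +0.0768 -0.9252 +1.0430]
  T[5,:] = [+0.0000 +0.5072 +0.5020 +0.0817 -0.4170 -1.0071]
|roots of det(T-λI)|: 1.3681, 0.7174, 0.3699, 0.3699, 0.3541, 0.0000.
ρ = 1.3681; 1.3681 > 1: divergent.

1.3681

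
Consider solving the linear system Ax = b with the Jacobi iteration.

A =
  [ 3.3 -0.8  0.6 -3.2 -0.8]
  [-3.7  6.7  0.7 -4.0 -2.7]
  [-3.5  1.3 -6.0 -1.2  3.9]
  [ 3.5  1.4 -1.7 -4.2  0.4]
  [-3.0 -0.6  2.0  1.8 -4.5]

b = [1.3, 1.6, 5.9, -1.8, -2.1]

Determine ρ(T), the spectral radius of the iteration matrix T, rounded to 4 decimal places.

1.2644

Split A = D + L + U, D = diag(3.3, 6.7, -6, -4.2, -4.5).
Jacobi: T = -D⁻¹(L+U), T[4,0] = -(-3)/(-4.5) = -0.6667; T[4,4] = 0.
  T[0,:] = [+0.0000 +0.2424 -0.1818 +0.9697 +0.2424]
  T[1,:] = [+0.5522 +0.0000 -0.1045 +0.5970 +0.4030]
  T[2,:] = [-0.5833 +0.2167 +0.0000 -0.2000 +0.6500]
  T[3,:] = [+0.8333 +0.3333 -0.4048 +0.0000 +0.0952]
  T[4,:] = [-0.6667 -0.1333 +0.4444 +0.4000 +0.0000]
|eigenvalues of T|: 1.2644, 0.8467, 0.5128, 0.4018, 0.3066.
ρ = 1.2644; 1.2644 > 1, so it fails to converge.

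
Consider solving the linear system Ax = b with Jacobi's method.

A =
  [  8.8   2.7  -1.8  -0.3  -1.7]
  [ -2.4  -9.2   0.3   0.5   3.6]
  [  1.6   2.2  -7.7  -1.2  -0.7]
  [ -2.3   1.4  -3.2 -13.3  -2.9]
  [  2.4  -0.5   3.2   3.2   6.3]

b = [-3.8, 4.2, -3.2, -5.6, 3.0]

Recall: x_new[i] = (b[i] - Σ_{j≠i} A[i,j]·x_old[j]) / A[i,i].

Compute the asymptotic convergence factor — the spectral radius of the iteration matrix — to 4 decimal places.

0.6312

A = D + L + U where D = diag(8.8, -9.2, -7.7, -13.3, 6.3).
T_J = -D⁻¹(L+U): T[3,4] = -(-2.9)/(-13.3) = -0.2180; T[3,3] = 0.
  T[0,:] = [+0.0000  -0.3068  +0.2045  +0.0341  +0.1932]
  T[1,:] = [-0.2609  +0.0000  +0.0326  +0.0543  +0.3913]
  T[2,:] = [+0.2078  +0.2857  +0.0000  -0.1558  -0.0909]
  T[3,:] = [-0.1729  +0.1053  -0.2406  +0.0000  -0.2180]
  T[4,:] = [-0.3810  +0.0794  -0.5079  -0.5079  +0.0000]
|roots of det(T-λI)|: 0.6312, 0.3134, 0.2524, 0.2524, 0.1127.
spectral radius ρ = 0.6312; 0.6312 < 1: convergent.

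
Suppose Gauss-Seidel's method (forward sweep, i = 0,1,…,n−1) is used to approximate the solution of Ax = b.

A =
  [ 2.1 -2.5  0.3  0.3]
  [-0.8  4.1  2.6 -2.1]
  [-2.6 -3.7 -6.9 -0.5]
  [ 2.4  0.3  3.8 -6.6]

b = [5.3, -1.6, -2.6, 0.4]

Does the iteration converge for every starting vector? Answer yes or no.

Write A = D+L+U with D = diag(2.1, 4.1, -6.9, -6.6).
GS T = -(D+L)⁻¹U: row 0 first, T[0,2] = -(0.3)/(2.1) = -0.1429; later rows by forward substitution.
  T[0,:] = [+0.0000 +1.1905 -0.1429 -0.1429]
  T[1,:] = [+0.0000 +0.2323 -0.6620 +0.4843]
  T[2,:] = [+0.0000 -0.5731 +0.4088 -0.2783]
  T[3,:] = [+0.0000 +0.1135 +0.1533 -0.1902]
eigenvalue magnitudes: 0.9262, 0.4247, 0.0506, 0.0000.
spectral radius ρ = 0.9262; 0.9262 < 1, so it converges for any x₀.

yes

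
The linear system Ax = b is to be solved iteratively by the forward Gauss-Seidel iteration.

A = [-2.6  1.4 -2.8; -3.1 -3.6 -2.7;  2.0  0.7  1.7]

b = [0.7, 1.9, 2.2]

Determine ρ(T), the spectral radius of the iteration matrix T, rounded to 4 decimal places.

1.1452

Write A = D+L+U with D = diag(-2.6, -3.6, 1.7).
GS T = -(D+L)⁻¹U: row 0 first, T[0,1] = -(1.4)/(-2.6) = +0.5385; later rows by forward substitution.
  T[0,:] = [+0.0000 +0.5385 -1.0769]
  T[1,:] = [+0.0000 -0.4637 +0.1774]
  T[2,:] = [+0.0000 -0.4426 +1.1939]
|eigenvalues of T|: 1.1452, 0.4149, 0.0000.
ρ(T) = max|λ| = 1.1452; 1.1452 > 1 ⇒ diverges.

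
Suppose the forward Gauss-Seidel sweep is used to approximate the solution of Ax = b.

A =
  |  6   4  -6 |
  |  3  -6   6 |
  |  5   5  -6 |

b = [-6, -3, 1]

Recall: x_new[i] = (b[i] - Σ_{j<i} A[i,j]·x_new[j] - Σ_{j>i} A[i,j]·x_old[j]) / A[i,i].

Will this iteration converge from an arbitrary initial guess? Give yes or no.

Diagonal D = diag(6, -6, -6); L, U strict lower/upper.
GS T = -(D+L)⁻¹U: row 0 first, T[0,2] = -(-6)/(6) = +1.0000; later rows by forward substitution.
  T[0,:] = [+0.0000  -0.6667  +1.0000]
  T[1,:] = [+0.0000  -0.3333  +1.5000]
  T[2,:] = [+0.0000  -0.8333  +2.0833]
eigenvalue magnitudes: 1.3333, 0.4167, 0.0000.
ρ = 1.3333; 1.3333 > 1: divergent.

no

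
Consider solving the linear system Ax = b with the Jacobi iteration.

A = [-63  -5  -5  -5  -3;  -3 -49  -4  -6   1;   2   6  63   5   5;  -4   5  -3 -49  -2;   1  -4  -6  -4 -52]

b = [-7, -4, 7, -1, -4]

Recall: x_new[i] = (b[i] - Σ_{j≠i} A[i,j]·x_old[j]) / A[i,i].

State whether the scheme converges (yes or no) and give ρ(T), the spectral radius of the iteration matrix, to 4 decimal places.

Let D = diag(-63, -49, 63, -49, -52); L, U the strict triangles.
Jacobi T = -D⁻¹(L+U): T[2,3] = -(5)/(63) = -0.0794; T[2,2] = 0.
  T[0,:] = [+0.0000  -0.0794  -0.0794  -0.0794  -0.0476]
  T[1,:] = [-0.0612  +0.0000  -0.0816  -0.1224  +0.0204]
  T[2,:] = [-0.0317  -0.0952  +0.0000  -0.0794  -0.0794]
  T[3,:] = [-0.0816  +0.1020  -0.0612  +0.0000  -0.0408]
  T[4,:] = [+0.0192  -0.0769  -0.1154  -0.0769  +0.0000]
|roots of det(T-λI)|: 0.2175, 0.1039, 0.1037, 0.1037, 0.0089.
ρ(T) = max|λ| = 0.2175; 0.2175 < 1: convergent.

yes, ρ = 0.2175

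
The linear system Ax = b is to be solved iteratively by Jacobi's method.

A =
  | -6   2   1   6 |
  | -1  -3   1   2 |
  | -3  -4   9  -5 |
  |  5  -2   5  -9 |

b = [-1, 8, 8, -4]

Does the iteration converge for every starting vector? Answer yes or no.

no

Write A = D+L+U with D = diag(-6, -3, 9, -9).
T_J = -D⁻¹(L+U): T[2,1] = -(-4)/(9) = +0.4444; T[2,2] = 0.
  T[0,:] = [+0.0000, +0.3333, +0.1667, +1.0000]
  T[1,:] = [-0.3333, +0.0000, +0.3333, +0.6667]
  T[2,:] = [+0.3333, +0.4444, +0.0000, +0.5556]
  T[3,:] = [+0.5556, -0.2222, +0.5556, +0.0000]
|eigenvalues of T|: 1.1327, 0.7388, 0.7388, 0.0599.
ρ = 1.1327; 1.1327 > 1, so it fails to converge.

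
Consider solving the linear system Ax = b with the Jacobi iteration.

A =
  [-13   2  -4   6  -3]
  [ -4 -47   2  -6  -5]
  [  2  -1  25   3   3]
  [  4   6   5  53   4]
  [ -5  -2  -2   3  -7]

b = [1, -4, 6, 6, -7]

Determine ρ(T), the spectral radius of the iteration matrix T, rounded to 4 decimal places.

0.4317

Let D = diag(-13, -47, 25, 53, -7); L, U the strict triangles.
Jacobi T = -D⁻¹(L+U): T[1,4] = -(-5)/(-47) = -0.1064; T[1,1] = 0.
  T[0,:] = [+0.0000  +0.1538  -0.3077  +0.4615  -0.2308]
  T[1,:] = [-0.0851  +0.0000  +0.0426  -0.1277  -0.1064]
  T[2,:] = [-0.0800  +0.0400  +0.0000  -0.1200  -0.1200]
  T[3,:] = [-0.0755  -0.1132  -0.0943  +0.0000  -0.0755]
  T[4,:] = [-0.7143  -0.2857  -0.2857  +0.4286  +0.0000]
eigenvalue magnitudes: 0.4317, 0.3451, 0.3451, 0.2336, 0.0339.
spectral radius ρ = 0.4317; 0.4317 < 1: convergent.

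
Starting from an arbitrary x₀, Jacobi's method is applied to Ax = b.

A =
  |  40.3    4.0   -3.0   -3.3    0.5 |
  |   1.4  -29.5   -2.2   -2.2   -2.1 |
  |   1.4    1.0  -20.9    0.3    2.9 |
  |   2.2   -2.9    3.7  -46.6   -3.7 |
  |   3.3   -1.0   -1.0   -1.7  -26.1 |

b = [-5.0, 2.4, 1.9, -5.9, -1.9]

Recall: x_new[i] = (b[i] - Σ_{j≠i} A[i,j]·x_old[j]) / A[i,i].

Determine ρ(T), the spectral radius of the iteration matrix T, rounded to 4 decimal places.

Diagonal D = diag(40.3, -29.5, -20.9, -46.6, -26.1); L, U strict lower/upper.
T_J = -D⁻¹(L+U): T[0,3] = -(-3.3)/(40.3) = +0.0819; T[0,0] = 0.
  T[0,:] = [+0.0000 -0.0993 +0.0744 +0.0819 -0.0124]
  T[1,:] = [+0.0475 +0.0000 -0.0746 -0.0746 -0.0712]
  T[2,:] = [+0.0670 +0.0478 +0.0000 +0.0144 +0.1388]
  T[3,:] = [+0.0472 -0.0622 +0.0794 +0.0000 -0.0794]
  T[4,:] = [+0.1264 -0.0383 -0.0383 -0.0651 +0.0000]
|λ(T)| sorted: 0.1586, 0.1157, 0.1157, 0.1016, 0.0185.
ρ = 0.1586; 0.1586 < 1, so it converges for any x₀.

0.1586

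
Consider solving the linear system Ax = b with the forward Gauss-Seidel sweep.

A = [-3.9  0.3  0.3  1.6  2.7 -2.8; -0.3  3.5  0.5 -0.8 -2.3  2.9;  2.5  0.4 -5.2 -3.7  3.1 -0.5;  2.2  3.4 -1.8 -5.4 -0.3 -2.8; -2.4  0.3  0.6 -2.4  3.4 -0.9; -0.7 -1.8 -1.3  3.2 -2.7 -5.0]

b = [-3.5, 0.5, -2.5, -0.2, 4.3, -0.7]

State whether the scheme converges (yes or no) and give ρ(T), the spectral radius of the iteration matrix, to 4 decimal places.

Write A = D+L+U with D = diag(-3.9, 3.5, -5.2, -5.4, 3.4, -5).
Gauss-Seidel: T = -(D+L)⁻¹U, row 0 first, T[0,3] = -(1.6)/(-3.9) = +0.4103; later rows by forward substitution.
  T[0,:] = [+0.0000 +0.0769 +0.0769 +0.4103 +0.6923 -0.7179]
  T[1,:] = [+0.0000 +0.0066 -0.1363 +0.2637 +0.7165 -0.8901]
  T[2,:] = [+0.0000 +0.0375 +0.0265 -0.4940 +0.9841 -0.5098]
  T[3,:] = [+0.0000 +0.0230 -0.0633 +0.4979 +0.3496 -1.2015]
  T[4,:] = [+0.0000 +0.0633 +0.0170 +0.7049 +0.4986 -0.9217]
  T[5,:] = [+0.0000 -0.0424 -0.0183 -0.0860 -0.6562 +0.2822]
eigenvalue magnitudes: 1.6736, 0.3467, 0.3467, 0.0855, 0.0009, 0.0000.
ρ(T) = max|λ| = 1.6736; 1.6736 > 1, so it fails to converge.

no, ρ = 1.6736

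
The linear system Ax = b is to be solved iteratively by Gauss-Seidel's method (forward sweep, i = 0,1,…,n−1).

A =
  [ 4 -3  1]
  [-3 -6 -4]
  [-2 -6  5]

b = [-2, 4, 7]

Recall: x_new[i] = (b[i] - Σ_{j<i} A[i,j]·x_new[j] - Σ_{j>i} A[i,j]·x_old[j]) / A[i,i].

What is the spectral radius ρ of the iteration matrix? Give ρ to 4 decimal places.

Write A = D+L+U with D = diag(4, -6, 5).
T_GS = -(D+L)⁻¹U: row 0 first, T[0,1] = -(-3)/(4) = +0.7500; later rows by forward substitution.
  T[0,:] = [+0.0000 +0.7500 -0.2500]
  T[1,:] = [+0.0000 -0.3750 -0.5417]
  T[2,:] = [+0.0000 -0.1500 -0.7500]
|roots of det(T-λI)|: 0.9037, 0.2213, 0.0000.
spectral radius ρ = 0.9037; 0.9037 < 1 ⇒ converges.

0.9037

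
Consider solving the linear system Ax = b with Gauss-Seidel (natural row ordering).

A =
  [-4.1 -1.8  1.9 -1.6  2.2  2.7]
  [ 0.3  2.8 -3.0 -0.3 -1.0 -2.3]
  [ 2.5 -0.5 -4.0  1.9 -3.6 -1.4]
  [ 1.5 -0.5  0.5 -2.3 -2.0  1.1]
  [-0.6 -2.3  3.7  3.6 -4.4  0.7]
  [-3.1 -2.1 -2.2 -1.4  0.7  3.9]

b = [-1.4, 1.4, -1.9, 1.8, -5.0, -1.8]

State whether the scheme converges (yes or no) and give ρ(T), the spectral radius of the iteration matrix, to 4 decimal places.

no, ρ = 1.3237

Write A = D+L+U with D = diag(-4.1, 2.8, -4, -2.3, -4.4, 3.9).
T_GS = -(D+L)⁻¹U: row 0 first, T[0,3] = -(-1.6)/(-4.1) = -0.3902; later rows by forward substitution.
  T[0,:] = [+0.0000, -0.4390, +0.4634, -0.3902, +0.5366, +0.6585]
  T[1,:] = [+0.0000, +0.0470, +1.0218, +0.1490, +0.2997, +0.7509]
  T[2,:] = [+0.0000, -0.2803, +0.1619, +0.2125, -0.6021, -0.0323]
  T[3,:] = [+0.0000, -0.3575, +0.1153, -0.2407, -0.7156, +0.7375]
  T[4,:] = [+0.0000, -0.4929, -0.3668, -0.0429, -1.3216, +0.2531]
  T[5,:] = [+0.0000, -0.5216, +1.1171, -0.1888, +0.2285, +1.1289]
eigenvalue magnitudes: 1.3237, 0.7975, 0.7975, 0.1907, 0.1530, 0.0000.
spectral radius ρ = 1.3237; 1.3237 > 1 ⇒ diverges.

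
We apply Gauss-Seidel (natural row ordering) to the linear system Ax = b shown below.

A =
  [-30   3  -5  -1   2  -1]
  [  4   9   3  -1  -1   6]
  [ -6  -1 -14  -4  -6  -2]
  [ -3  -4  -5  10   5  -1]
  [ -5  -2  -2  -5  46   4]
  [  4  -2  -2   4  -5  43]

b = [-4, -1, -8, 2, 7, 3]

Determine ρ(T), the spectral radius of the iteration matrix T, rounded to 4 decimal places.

0.3171

Write A = D+L+U with D = diag(-30, 9, -14, 10, 46, 43).
T_GS = -(D+L)⁻¹U: row 0 first, T[0,5] = -(-1)/(-30) = -0.0333; later rows by forward substitution.
  T[0,:] = [+0.0000  +0.1000  -0.1667  -0.0333  +0.0667  -0.0333]
  T[1,:] = [+0.0000  -0.0444  -0.2593  +0.1259  +0.0815  -0.6519]
  T[2,:] = [+0.0000  -0.0397  +0.0899  -0.2804  -0.4630  -0.0820]
  T[3,:] = [+0.0000  -0.0076  -0.1087  -0.0998  -0.6789  -0.2117]
  T[4,:] = [+0.0000  +0.0064  -0.0373  -0.0212  -0.0831  -0.1455]
  T[5,:] = [+0.0000  -0.0118  +0.0134  +0.0027  +0.0295  -0.0283]
|eigenvalues of T|: 0.3171, 0.2097, 0.1289, 0.1110, 0.0405, 0.0000.
ρ = 0.3171; 0.3171 < 1: convergent.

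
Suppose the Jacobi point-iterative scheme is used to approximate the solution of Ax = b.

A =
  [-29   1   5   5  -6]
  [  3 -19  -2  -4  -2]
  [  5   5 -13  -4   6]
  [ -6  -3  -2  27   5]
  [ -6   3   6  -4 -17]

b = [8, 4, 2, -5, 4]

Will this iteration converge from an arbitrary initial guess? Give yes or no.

Split A = D + L + U, D = diag(-29, -19, -13, 27, -17).
Jacobi: T = -D⁻¹(L+U), T[0,2] = -(5)/(-29) = +0.1724; T[0,0] = 0.
  T[0,:] = [+0.0000  +0.0345  +0.1724  +0.1724  -0.2069]
  T[1,:] = [+0.1579  +0.0000  -0.1053  -0.2105  -0.1053]
  T[2,:] = [+0.3846  +0.3846  +0.0000  -0.3077  +0.4615]
  T[3,:] = [+0.2222  +0.1111  +0.0741  +0.0000  -0.1852]
  T[4,:] = [-0.3529  +0.1765  +0.3529  -0.2353  +0.0000]
|eigenvalues of T|: 0.6024, 0.4713, 0.1118, 0.1118, 0.0717.
ρ(T) = max|λ| = 0.6024; 0.6024 < 1, so it converges for any x₀.

yes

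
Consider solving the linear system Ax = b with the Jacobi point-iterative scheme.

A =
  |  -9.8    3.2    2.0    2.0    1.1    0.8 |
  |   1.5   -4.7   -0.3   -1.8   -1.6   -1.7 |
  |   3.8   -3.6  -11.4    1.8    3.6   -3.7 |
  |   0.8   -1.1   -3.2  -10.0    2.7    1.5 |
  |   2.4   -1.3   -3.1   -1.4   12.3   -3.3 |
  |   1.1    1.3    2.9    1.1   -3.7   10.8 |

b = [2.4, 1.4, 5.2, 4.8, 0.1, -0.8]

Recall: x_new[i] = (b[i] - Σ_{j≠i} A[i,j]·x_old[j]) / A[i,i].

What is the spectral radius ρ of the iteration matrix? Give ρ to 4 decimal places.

Split A = D + L + U, D = diag(-9.8, -4.7, -11.4, -10, 12.3, 10.8).
Jacobi T = -D⁻¹(L+U): T[4,0] = -(2.4)/(12.3) = -0.1951; T[4,4] = 0.
  T[0,:] = [+0.0000 +0.3265 +0.2041 +0.2041 +0.1122 +0.0816]
  T[1,:] = [+0.3191 +0.0000 -0.0638 -0.3830 -0.3404 -0.3617]
  T[2,:] = [+0.3333 -0.3158 +0.0000 +0.1579 +0.3158 -0.3246]
  T[3,:] = [+0.0800 -0.1100 -0.3200 +0.0000 +0.2700 +0.1500]
  T[4,:] = [-0.1951 +0.1057 +0.2520 +0.1138 +0.0000 +0.2683]
  T[5,:] = [-0.1019 -0.1204 -0.2685 -0.1019 +0.3426 +0.0000]
eigenvalue magnitudes: 0.8244, 0.3642, 0.3642, 0.2992, 0.2992, 0.2126.
ρ(T) = max|λ| = 0.8244; 0.8244 < 1, so it converges for any x₀.

0.8244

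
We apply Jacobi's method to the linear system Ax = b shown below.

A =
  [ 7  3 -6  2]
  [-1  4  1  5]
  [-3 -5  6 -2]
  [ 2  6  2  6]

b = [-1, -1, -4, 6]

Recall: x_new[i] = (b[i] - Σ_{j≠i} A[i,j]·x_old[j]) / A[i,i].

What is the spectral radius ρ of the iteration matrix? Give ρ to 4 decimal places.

1.2174

A = D + L + U where D = diag(7, 4, 6, 6).
T_J = -D⁻¹(L+U): T[0,2] = -(-6)/(7) = +0.8571; T[0,0] = 0.
  T[0,:] = [+0.0000, -0.4286, +0.8571, -0.2857]
  T[1,:] = [+0.2500, +0.0000, -0.2500, -1.2500]
  T[2,:] = [+0.5000, +0.8333, +0.0000, +0.3333]
  T[3,:] = [-0.3333, -1.0000, -0.3333, +0.0000]
|λ(T)| sorted: 1.2174, 0.9059, 0.9059, 0.4191.
ρ(T) = max|λ| = 1.2174; 1.2174 > 1, so it fails to converge.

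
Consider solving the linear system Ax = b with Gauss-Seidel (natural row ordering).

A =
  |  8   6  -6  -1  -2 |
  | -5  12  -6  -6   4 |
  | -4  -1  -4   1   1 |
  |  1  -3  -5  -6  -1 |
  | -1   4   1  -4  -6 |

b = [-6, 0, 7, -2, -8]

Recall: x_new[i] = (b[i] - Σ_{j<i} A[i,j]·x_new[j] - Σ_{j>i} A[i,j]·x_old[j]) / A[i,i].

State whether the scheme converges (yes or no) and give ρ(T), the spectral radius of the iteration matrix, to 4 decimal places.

no, ρ = 1.1667

Diagonal D = diag(8, 12, -4, -6, -6); L, U strict lower/upper.
GS T = -(D+L)⁻¹U: row 0 first, T[0,4] = -(-2)/(8) = +0.2500; later rows by forward substitution.
  T[0,:] = [+0.0000, -0.7500, +0.7500, +0.1250, +0.2500]
  T[1,:] = [+0.0000, -0.3125, +0.8125, +0.5521, -0.2292]
  T[2,:] = [+0.0000, +0.8281, -0.9531, -0.0130, +0.0573]
  T[3,:] = [+0.0000, -0.6589, +0.5130, -0.2444, -0.0582]
  T[4,:] = [+0.0000, +0.4939, -0.0842, +0.5080, -0.1461]
|λ(T)| sorted: 1.1667, 0.3007, 0.3007, 0.0247, 0.0000.
ρ(T) = max|λ| = 1.1667; 1.1667 > 1: divergent.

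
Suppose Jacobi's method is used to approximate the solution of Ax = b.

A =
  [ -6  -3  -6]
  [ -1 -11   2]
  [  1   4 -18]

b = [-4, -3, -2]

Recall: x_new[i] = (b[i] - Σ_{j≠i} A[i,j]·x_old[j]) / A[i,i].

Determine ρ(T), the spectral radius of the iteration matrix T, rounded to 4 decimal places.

Let D = diag(-6, -11, -18); L, U the strict triangles.
T_J = -D⁻¹(L+U): T[1,0] = -(-1)/(-11) = -0.0909; T[1,1] = 0.
  T[0,:] = [+0.0000 -0.5000 -1.0000]
  T[1,:] = [-0.0909 +0.0000 +0.1818]
  T[2,:] = [+0.0556 +0.2222 +0.0000]
moduli |λ_i(T)| = 0.2880, 0.2294, 0.2294.
ρ = 0.2880; 0.2880 < 1: convergent.

0.2880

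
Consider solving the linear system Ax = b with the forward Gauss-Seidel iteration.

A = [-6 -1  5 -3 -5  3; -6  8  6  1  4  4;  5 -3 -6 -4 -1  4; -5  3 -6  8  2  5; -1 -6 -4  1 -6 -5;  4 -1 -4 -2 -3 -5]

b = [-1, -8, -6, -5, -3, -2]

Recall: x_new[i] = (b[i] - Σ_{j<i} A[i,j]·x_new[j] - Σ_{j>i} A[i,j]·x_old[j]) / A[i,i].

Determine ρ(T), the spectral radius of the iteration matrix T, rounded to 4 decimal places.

1.5771

Let D = diag(-6, 8, -6, 8, -6, -5); L, U the strict triangles.
Gauss-Seidel: T = -(D+L)⁻¹U, row 0 first, T[0,2] = -(5)/(-6) = +0.8333; later rows by forward substitution.
  T[0,:] = [+0.0000 -0.1667 +0.8333 -0.5000 -0.8333 +0.5000]
  T[1,:] = [+0.0000 -0.1250 -0.1250 -0.5000 -1.1250 -0.1250]
  T[2,:] = [+0.0000 -0.0764 +0.7569 -0.8333 -0.2986 +1.1458]
  T[3,:] = [+0.0000 -0.1146 +1.1354 -0.7500 -0.5729 +0.5938]
  T[4,:] = [+0.0000 +0.1846 -0.3293 +1.0139 +1.3675 -1.4566]
  T[5,:] = [+0.0000 -0.1122 -0.1705 +0.0583 -0.7941 +0.1448]
moduli |λ_i(T)| = 1.5771, 0.6595, 0.6595, 0.3235, 0.0626, 0.0000.
ρ = 1.5771; 1.5771 > 1: divergent.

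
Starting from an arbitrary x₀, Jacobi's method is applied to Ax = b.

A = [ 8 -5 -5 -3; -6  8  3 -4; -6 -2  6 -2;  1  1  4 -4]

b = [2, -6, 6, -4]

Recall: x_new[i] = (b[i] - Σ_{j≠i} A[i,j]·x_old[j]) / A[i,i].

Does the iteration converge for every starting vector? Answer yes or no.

no

Diagonal D = diag(8, 8, 6, -4); L, U strict lower/upper.
T_J = -D⁻¹(L+U): T[1,2] = -(3)/(8) = -0.3750; T[1,1] = 0.
  T[0,:] = [+0.0000  +0.6250  +0.6250  +0.3750]
  T[1,:] = [+0.7500  +0.0000  -0.3750  +0.5000]
  T[2,:] = [+1.0000  +0.3333  +0.0000  +0.3333]
  T[3,:] = [+0.2500  +0.2500  +1.0000  +0.0000]
|eigenvalues of T|: 1.4340, 1.0455, 0.3597, 0.3597.
spectral radius ρ = 1.4340; 1.4340 > 1: divergent.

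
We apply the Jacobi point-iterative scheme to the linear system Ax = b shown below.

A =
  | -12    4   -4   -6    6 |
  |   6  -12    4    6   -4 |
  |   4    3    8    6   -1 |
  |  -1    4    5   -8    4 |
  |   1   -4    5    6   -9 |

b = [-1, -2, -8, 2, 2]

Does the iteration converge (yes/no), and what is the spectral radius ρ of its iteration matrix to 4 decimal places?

Diagonal D = diag(-12, -12, 8, -8, -9); L, U strict lower/upper.
Jacobi T = -D⁻¹(L+U): T[2,1] = -(3)/(8) = -0.3750; T[2,2] = 0.
  T[0,:] = [+0.0000  +0.3333  -0.3333  -0.5000  +0.5000]
  T[1,:] = [+0.5000  +0.0000  +0.3333  +0.5000  -0.3333]
  T[2,:] = [-0.5000  -0.3750  +0.0000  -0.7500  +0.1250]
  T[3,:] = [-0.1250  +0.5000  +0.6250  +0.0000  +0.5000]
  T[4,:] = [+0.1111  -0.4444  +0.5556  +0.6667  +0.0000]
|eigenvalues of T|: 1.2959, 0.6236, 0.6236, 0.4646, 0.4646.
ρ = 1.2959; 1.2959 > 1: divergent.

no, ρ = 1.2959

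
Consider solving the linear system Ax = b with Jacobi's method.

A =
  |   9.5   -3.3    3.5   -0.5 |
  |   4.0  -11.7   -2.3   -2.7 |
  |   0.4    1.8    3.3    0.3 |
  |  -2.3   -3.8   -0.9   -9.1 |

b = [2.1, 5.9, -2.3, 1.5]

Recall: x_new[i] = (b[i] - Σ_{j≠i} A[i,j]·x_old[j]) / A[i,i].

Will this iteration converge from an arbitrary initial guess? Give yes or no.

yes

Let D = diag(9.5, -11.7, 3.3, -9.1); L, U the strict triangles.
Jacobi T = -D⁻¹(L+U): T[1,2] = -(-2.3)/(-11.7) = -0.1966; T[1,1] = 0.
  T[0,:] = [+0.0000, +0.3474, -0.3684, +0.0526]
  T[1,:] = [+0.3419, +0.0000, -0.1966, -0.2308]
  T[2,:] = [-0.1212, -0.5455, +0.0000, -0.0909]
  T[3,:] = [-0.2527, -0.4176, -0.0989, +0.0000]
moduli |λ_i(T)| = 0.6756, 0.4899, 0.1695, 0.0163.
ρ = 0.6756; 0.6756 < 1 ⇒ converges.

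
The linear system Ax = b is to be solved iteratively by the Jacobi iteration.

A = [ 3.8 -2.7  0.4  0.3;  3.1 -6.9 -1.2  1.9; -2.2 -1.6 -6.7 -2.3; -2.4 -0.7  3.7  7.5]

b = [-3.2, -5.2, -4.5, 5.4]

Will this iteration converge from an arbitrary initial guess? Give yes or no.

Split A = D + L + U, D = diag(3.8, -6.9, -6.7, 7.5).
T_J = -D⁻¹(L+U): T[0,3] = -(0.3)/(3.8) = -0.0789; T[0,0] = 0.
  T[0,:] = [+0.0000, +0.7105, -0.1053, -0.0789]
  T[1,:] = [+0.4493, +0.0000, -0.1739, +0.2754]
  T[2,:] = [-0.3284, -0.2388, +0.0000, -0.3433]
  T[3,:] = [+0.3200, +0.0933, -0.4933, +0.0000]
|roots of det(T-λI)|: 0.8519, 0.4571, 0.4571, 0.0534.
ρ(T) = max|λ| = 0.8519; 0.8519 < 1 ⇒ converges.

yes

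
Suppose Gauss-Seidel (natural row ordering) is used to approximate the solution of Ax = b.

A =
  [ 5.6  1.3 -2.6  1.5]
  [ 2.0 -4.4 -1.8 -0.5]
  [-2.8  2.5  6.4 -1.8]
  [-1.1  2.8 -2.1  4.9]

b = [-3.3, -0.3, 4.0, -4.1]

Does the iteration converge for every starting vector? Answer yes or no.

Split A = D + L + U, D = diag(5.6, -4.4, 6.4, 4.9).
GS T = -(D+L)⁻¹U: row 0 first, T[0,2] = -(-2.6)/(5.6) = +0.4643; later rows by forward substitution.
  T[0,:] = [+0.0000 -0.2321 +0.4643 -0.2679]
  T[1,:] = [+0.0000 -0.1055 -0.1981 -0.2354]
  T[2,:] = [+0.0000 -0.0603 +0.2805 +0.2560]
  T[3,:] = [+0.0000 -0.0177 +0.3376 +0.1841]
|λ(T)| sorted: 0.5576, 0.1037, 0.1037, 0.0000.
ρ = 0.5576; 0.5576 < 1 ⇒ converges.

yes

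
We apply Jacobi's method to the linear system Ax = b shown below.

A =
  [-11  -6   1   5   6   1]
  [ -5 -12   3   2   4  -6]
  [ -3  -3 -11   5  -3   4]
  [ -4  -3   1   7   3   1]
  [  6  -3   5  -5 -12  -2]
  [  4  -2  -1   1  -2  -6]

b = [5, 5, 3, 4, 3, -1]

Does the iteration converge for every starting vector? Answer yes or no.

no

A = D + L + U where D = diag(-11, -12, -11, 7, -12, -6).
T_J = -D⁻¹(L+U): T[3,1] = -(-3)/(7) = +0.4286; T[3,3] = 0.
  T[0,:] = [+0.0000 -0.5455 +0.0909 +0.4545 +0.5455 +0.0909]
  T[1,:] = [-0.4167 +0.0000 +0.2500 +0.1667 +0.3333 -0.5000]
  T[2,:] = [-0.2727 -0.2727 +0.0000 +0.4545 -0.2727 +0.3636]
  T[3,:] = [+0.5714 +0.4286 -0.1429 +0.0000 -0.4286 -0.1429]
  T[4,:] = [+0.5000 -0.2500 +0.4167 -0.4167 +0.0000 -0.1667]
  T[5,:] = [+0.6667 -0.3333 -0.1667 +0.1667 -0.3333 +0.0000]
eigenvalue magnitudes: 1.1832, 0.8024, 0.6403, 0.6403, 0.4078, 0.3431.
ρ = 1.1832; 1.1832 > 1: divergent.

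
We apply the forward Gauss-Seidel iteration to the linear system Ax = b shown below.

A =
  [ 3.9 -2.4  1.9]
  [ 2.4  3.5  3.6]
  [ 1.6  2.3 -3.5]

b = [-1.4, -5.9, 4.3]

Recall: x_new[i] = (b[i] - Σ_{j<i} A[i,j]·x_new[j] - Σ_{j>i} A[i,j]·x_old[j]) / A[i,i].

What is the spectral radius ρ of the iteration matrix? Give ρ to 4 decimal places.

Write A = D+L+U with D = diag(3.9, 3.5, -3.5).
Gauss-Seidel: T = -(D+L)⁻¹U, row 0 first, T[0,1] = -(-2.4)/(3.9) = +0.6154; later rows by forward substitution.
  T[0,:] = [+0.0000  +0.6154  -0.4872]
  T[1,:] = [+0.0000  -0.4220  -0.6945]
  T[2,:] = [+0.0000  +0.0040  -0.6791]
|roots of det(T-λI)|: 0.6677, 0.4333, 0.0000.
ρ = 0.6677; 0.6677 < 1: convergent.

0.6677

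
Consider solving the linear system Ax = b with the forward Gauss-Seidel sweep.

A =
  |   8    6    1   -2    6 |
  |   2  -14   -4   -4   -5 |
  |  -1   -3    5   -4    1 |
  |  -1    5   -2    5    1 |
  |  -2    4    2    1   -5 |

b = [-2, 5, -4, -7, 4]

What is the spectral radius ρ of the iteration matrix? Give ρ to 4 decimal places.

Diagonal D = diag(8, -14, 5, 5, -5); L, U strict lower/upper.
GS T = -(D+L)⁻¹U: row 0 first, T[0,2] = -(1)/(8) = -0.1250; later rows by forward substitution.
  T[0,:] = [+0.0000 -0.7500 -0.1250 +0.2500 -0.7500]
  T[1,:] = [+0.0000 -0.1071 -0.3036 -0.2500 -0.4643]
  T[2,:] = [+0.0000 -0.2143 -0.2071 +0.7000 -0.6286]
  T[3,:] = [+0.0000 -0.1286 +0.1957 +0.5800 -0.1371]
  T[4,:] = [+0.0000 +0.1029 -0.2366 +0.0960 -0.3503]
|eigenvalues of T|: 0.8275, 0.6853, 0.1555, 0.1555, 0.0000.
ρ = 0.8275; 0.8275 < 1, so it converges for any x₀.

0.8275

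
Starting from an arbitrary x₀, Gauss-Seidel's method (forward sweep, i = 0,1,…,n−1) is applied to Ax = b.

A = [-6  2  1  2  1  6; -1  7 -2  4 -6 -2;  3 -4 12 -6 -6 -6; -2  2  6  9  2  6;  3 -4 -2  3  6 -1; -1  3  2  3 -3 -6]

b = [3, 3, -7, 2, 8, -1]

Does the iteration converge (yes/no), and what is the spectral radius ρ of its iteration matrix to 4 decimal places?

Write A = D+L+U with D = diag(-6, 7, 12, 9, 6, -6).
T_GS = -(D+L)⁻¹U: row 0 first, T[0,5] = -(6)/(-6) = +1.0000; later rows by forward substitution.
  T[0,:] = [+0.0000, +0.3333, +0.1667, +0.3333, +0.1667, +1.0000]
  T[1,:] = [+0.0000, +0.0476, +0.3095, -0.5238, +0.8810, +0.4286]
  T[2,:] = [+0.0000, -0.0675, +0.0615, +0.2421, +0.7520, +0.3929]
  T[3,:] = [+0.0000, +0.1085, -0.0728, +0.0291, -0.8823, -0.8016]
  T[4,:] = [+0.0000, -0.2116, +0.1799, -0.4497, +1.1958, +0.4841]
  T[5,:] = [+0.0000, +0.1058, +0.0212, +0.0026, -0.3757, -0.4643]
|eigenvalues of T|: 1.2285, 0.5572, 0.2568, 0.0794, 0.0210, 0.0000.
ρ(T) = max|λ| = 1.2285; 1.2285 > 1: divergent.

no, ρ = 1.2285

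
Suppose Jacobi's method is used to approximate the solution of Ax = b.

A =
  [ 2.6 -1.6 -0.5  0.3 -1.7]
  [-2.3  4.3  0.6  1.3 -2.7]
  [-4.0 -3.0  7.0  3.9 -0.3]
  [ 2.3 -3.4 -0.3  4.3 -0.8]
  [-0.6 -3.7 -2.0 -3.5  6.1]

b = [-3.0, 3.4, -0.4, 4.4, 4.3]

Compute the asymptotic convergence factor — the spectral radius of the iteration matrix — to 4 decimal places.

Diagonal D = diag(2.6, 4.3, 7, 4.3, 6.1); L, U strict lower/upper.
Jacobi T = -D⁻¹(L+U): T[0,1] = -(-1.6)/(2.6) = +0.6154; T[0,0] = 0.
  T[0,:] = [+0.0000, +0.6154, +0.1923, -0.1154, +0.6538]
  T[1,:] = [+0.5349, +0.0000, -0.1395, -0.3023, +0.6279]
  T[2,:] = [+0.5714, +0.4286, +0.0000, -0.5571, +0.0429]
  T[3,:] = [-0.5349, +0.7907, +0.0698, +0.0000, +0.1860]
  T[4,:] = [+0.0984, +0.6066, +0.3279, +0.5738, +0.0000]
moduli |λ_i(T)| = 1.1339, 0.6846, 0.6846, 0.5882, 0.2816.
spectral radius ρ = 1.1339; 1.1339 > 1, so it fails to converge.

1.1339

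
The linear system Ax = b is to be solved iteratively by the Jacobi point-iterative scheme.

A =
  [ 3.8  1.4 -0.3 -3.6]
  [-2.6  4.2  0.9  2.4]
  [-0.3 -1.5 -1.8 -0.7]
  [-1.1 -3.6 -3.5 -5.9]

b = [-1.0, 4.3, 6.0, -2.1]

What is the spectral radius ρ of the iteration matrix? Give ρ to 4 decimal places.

Write A = D+L+U with D = diag(3.8, 4.2, -1.8, -5.9).
Jacobi: T = -D⁻¹(L+U), T[0,2] = -(-0.3)/(3.8) = +0.0789; T[0,0] = 0.
  T[0,:] = [+0.0000 -0.3684 +0.0789 +0.9474]
  T[1,:] = [+0.6190 +0.0000 -0.2143 -0.5714]
  T[2,:] = [-0.1667 -0.8333 +0.0000 -0.3889]
  T[3,:] = [-0.1864 -0.6102 -0.5932 +0.0000]
eigenvalue magnitudes: 1.1222, 0.7776, 0.7776, 0.5735.
spectral radius ρ = 1.1222; 1.1222 > 1, so it fails to converge.

1.1222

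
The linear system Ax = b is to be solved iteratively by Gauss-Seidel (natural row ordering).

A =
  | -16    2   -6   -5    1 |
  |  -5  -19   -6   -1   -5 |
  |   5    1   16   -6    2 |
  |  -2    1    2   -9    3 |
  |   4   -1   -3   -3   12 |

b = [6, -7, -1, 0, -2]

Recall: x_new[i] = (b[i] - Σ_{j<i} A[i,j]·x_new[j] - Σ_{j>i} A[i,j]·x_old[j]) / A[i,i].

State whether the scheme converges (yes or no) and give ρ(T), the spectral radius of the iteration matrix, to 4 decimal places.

yes, ρ = 0.5254

Diagonal D = diag(-16, -19, 16, -9, 12); L, U strict lower/upper.
Gauss-Seidel: T = -(D+L)⁻¹U, row 0 first, T[0,3] = -(-5)/(-16) = -0.3125; later rows by forward substitution.
  T[0,:] = [+0.0000, +0.1250, -0.3750, -0.3125, +0.0625]
  T[1,:] = [+0.0000, -0.0329, -0.2171, +0.0296, -0.2796]
  T[2,:] = [+0.0000, -0.0370, +0.1308, +0.4708, -0.1271]
  T[3,:] = [+0.0000, -0.0397, +0.0883, +0.1774, +0.2601]
  T[4,:] = [+0.0000, -0.0636, +0.1617, +0.2687, -0.0109]
moduli |λ_i(T)| = 0.5254, 0.1815, 0.1313, 0.1313, 0.0000.
ρ = 0.5254; 0.5254 < 1: convergent.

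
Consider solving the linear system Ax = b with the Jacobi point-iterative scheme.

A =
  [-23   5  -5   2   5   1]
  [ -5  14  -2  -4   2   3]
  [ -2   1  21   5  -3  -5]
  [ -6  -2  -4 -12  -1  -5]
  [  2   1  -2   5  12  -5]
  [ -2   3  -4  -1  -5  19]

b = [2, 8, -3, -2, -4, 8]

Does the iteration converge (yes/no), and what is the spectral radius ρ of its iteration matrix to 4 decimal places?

yes, ρ = 0.6962

Diagonal D = diag(-23, 14, 21, -12, 12, 19); L, U strict lower/upper.
Jacobi T = -D⁻¹(L+U): T[3,0] = -(-6)/(-12) = -0.5000; T[3,3] = 0.
  T[0,:] = [+0.0000, +0.2174, -0.2174, +0.0870, +0.2174, +0.0435]
  T[1,:] = [+0.3571, +0.0000, +0.1429, +0.2857, -0.1429, -0.2143]
  T[2,:] = [+0.0952, -0.0476, +0.0000, -0.2381, +0.1429, +0.2381]
  T[3,:] = [-0.5000, -0.1667, -0.3333, +0.0000, -0.0833, -0.4167]
  T[4,:] = [-0.1667, -0.0833, +0.1667, -0.4167, +0.0000, +0.4167]
  T[5,:] = [+0.1053, -0.1579, +0.2105, +0.0526, +0.2632, +0.0000]
moduli |λ_i(T)| = 0.6962, 0.3580, 0.3580, 0.2093, 0.2093, 0.0179.
ρ(T) = max|λ| = 0.6962; 0.6962 < 1 ⇒ converges.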